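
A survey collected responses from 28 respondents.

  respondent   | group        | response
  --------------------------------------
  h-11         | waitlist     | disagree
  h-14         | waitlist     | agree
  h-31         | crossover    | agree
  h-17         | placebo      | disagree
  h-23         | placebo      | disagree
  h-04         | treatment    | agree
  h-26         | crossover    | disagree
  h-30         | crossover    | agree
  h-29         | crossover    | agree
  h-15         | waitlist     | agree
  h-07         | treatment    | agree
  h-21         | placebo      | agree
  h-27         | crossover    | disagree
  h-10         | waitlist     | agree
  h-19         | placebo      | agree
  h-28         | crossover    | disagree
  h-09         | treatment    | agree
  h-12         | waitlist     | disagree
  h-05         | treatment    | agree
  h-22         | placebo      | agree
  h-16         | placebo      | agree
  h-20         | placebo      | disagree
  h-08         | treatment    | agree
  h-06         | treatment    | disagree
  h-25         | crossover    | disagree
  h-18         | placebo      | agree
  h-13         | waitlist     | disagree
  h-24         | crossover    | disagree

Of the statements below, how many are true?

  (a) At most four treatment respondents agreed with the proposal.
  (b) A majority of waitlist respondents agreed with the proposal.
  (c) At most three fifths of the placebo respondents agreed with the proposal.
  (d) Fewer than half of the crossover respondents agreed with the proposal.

1

(a) treatment: |A| = 6, |A ∩ B| = 5; needs |A ∩ B| ≤ 4 — false.
(b) waitlist: |A| = 6, |A ∩ B| = 3; needs |A ∩ B| > |A ∖ B| — false.
(c) placebo: |A| = 8, |A ∩ B| = 5; needs |A ∩ B| / |A| ≤ 3/5 — false.
(d) crossover: |A| = 8, |A ∩ B| = 3; needs |A ∩ B| < |A ∖ B| — true.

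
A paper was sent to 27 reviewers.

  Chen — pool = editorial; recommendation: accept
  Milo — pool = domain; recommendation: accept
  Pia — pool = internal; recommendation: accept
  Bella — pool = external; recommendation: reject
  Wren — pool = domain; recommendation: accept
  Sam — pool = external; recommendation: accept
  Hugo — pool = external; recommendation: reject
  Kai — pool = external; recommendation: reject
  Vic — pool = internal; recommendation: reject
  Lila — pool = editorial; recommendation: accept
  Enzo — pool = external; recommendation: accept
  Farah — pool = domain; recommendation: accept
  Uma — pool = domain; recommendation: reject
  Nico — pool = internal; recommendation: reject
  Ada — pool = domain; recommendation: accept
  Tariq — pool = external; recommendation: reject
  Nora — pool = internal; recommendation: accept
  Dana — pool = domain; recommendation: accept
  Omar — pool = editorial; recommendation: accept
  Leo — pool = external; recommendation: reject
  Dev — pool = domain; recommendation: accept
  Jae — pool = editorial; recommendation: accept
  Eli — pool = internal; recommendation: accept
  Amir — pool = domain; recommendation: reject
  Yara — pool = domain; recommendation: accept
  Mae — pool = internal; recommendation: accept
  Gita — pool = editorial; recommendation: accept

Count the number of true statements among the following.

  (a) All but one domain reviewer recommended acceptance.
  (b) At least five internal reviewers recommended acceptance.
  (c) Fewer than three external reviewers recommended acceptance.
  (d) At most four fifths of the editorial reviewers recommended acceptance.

(a) domain: |A| = 9, |A ∩ B| = 7; needs |A ∖ B| = 1 — false.
(b) internal: |A| = 6, |A ∩ B| = 4; needs |A ∩ B| ≥ 5 — false.
(c) external: |A| = 7, |A ∩ B| = 2; needs |A ∩ B| < 3 — true.
(d) editorial: |A| = 5, |A ∩ B| = 5; needs |A ∩ B| / |A| ≤ 4/5 — false.

1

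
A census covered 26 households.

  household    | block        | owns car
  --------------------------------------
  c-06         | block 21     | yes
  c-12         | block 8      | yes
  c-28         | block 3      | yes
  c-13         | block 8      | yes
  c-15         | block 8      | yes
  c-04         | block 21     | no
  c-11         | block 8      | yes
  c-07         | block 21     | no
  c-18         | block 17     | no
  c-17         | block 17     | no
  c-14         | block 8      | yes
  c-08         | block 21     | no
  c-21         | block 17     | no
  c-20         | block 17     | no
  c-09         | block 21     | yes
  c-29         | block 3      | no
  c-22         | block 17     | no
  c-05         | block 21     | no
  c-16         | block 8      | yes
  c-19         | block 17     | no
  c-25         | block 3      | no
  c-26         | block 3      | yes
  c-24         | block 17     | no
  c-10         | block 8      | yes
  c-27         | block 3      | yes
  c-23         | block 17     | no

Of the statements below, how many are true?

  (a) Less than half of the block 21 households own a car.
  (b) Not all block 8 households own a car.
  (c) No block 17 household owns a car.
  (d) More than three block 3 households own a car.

2

(a) block 21: |A| = 6, |A ∩ B| = 2; needs |A ∩ B| < |A ∖ B| — true.
(b) block 8: |A| = 7, |A ∩ B| = 7; needs A ⊄ B (|A ∖ B| ≥ 1) — false.
(c) block 17: |A| = 8, |A ∩ B| = 0; needs A ∩ B = ∅ (|A ∩ B| = 0) — true.
(d) block 3: |A| = 5, |A ∩ B| = 3; needs |A ∩ B| > 3 — false.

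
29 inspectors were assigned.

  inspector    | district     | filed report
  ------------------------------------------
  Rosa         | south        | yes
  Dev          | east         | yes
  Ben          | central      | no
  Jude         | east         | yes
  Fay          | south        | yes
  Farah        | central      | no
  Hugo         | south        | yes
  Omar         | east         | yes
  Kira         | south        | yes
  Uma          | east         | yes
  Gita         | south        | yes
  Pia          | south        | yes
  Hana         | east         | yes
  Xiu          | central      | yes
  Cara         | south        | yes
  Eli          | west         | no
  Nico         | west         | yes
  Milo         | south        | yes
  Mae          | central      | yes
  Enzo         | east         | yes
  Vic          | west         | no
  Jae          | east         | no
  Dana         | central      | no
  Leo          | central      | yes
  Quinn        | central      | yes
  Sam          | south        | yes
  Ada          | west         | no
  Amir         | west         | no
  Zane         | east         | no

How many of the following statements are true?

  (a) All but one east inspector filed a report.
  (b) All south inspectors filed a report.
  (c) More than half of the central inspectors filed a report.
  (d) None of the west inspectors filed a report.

(a) east: |A| = 8, |A ∩ B| = 6; needs |A ∖ B| = 1 — false.
(b) south: |A| = 9, |A ∩ B| = 9; needs A ⊆ B, i.e. every element of A is in B (|A ∖ B| = 0) — true.
(c) central: |A| = 7, |A ∩ B| = 4; needs |A ∩ B| > |A ∖ B| — true.
(d) west: |A| = 5, |A ∩ B| = 1; needs A ∩ B = ∅ (|A ∩ B| = 0) — false.

2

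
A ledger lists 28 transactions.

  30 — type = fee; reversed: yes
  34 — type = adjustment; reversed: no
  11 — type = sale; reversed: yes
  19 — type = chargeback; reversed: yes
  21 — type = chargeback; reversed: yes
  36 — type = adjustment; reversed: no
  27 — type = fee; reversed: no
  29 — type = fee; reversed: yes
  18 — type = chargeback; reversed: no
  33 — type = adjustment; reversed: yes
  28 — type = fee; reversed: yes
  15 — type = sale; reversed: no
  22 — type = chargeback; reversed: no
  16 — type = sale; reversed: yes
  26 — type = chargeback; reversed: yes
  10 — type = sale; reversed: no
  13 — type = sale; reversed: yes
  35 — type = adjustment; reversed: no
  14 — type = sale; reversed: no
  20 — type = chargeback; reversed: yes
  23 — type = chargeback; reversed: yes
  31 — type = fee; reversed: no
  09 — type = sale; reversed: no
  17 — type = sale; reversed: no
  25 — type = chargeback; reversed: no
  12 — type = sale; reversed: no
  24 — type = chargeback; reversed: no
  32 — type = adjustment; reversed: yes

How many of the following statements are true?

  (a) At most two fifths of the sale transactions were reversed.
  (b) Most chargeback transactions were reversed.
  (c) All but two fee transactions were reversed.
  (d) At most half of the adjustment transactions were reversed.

(a) sale: |A| = 9, |A ∩ B| = 3; needs |A ∩ B| / |A| ≤ 2/5 — true.
(b) chargeback: |A| = 9, |A ∩ B| = 5; needs |A ∩ B| > |A ∖ B| — true.
(c) fee: |A| = 5, |A ∩ B| = 3; needs |A ∖ B| = 2 — true.
(d) adjustment: |A| = 5, |A ∩ B| = 2; needs |A ∩ B| ≤ |A ∖ B| — true.

4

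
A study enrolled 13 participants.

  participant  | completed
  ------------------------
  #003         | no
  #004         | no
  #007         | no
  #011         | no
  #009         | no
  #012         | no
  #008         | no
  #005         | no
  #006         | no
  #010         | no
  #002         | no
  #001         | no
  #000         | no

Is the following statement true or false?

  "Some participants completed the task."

False

The determiner here denotes the relation: A ∩ B ≠ ∅ (|A ∩ B| ≥ 1).
A (the restrictor) = {#003, #004, #007, #011, #009, #012, #008, #005, #006, #010, #002, #001, #000}, |A| = 13.
A ∩ B = {}, so |A ∩ B| = 0.
So the statement is false.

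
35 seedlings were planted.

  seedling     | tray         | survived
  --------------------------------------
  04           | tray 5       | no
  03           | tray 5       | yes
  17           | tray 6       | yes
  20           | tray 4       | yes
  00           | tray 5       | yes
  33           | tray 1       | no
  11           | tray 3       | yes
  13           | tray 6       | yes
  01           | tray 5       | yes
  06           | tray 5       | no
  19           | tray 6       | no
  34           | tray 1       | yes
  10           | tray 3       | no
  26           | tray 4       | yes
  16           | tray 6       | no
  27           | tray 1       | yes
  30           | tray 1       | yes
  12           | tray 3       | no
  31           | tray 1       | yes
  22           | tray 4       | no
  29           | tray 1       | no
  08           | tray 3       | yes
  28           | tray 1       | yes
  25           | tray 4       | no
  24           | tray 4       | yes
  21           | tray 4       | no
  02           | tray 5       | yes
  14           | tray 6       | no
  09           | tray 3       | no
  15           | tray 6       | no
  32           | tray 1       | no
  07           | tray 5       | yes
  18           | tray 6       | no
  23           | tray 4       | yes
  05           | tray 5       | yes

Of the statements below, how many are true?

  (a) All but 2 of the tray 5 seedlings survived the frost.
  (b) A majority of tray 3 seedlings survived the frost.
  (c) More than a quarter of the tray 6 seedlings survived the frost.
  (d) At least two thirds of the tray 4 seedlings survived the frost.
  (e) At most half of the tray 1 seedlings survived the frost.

(a) tray 5: |A| = 8, |A ∩ B| = 6; needs |A ∖ B| = 2 — true.
(b) tray 3: |A| = 5, |A ∩ B| = 2; needs |A ∩ B| > |A ∖ B| — false.
(c) tray 6: |A| = 7, |A ∩ B| = 2; needs |A ∩ B| / |A| > 1/4 — true.
(d) tray 4: |A| = 7, |A ∩ B| = 4; needs |A ∩ B| / |A| ≥ 2/3 — false.
(e) tray 1: |A| = 8, |A ∩ B| = 5; needs |A ∩ B| ≤ |A ∖ B| — false.

2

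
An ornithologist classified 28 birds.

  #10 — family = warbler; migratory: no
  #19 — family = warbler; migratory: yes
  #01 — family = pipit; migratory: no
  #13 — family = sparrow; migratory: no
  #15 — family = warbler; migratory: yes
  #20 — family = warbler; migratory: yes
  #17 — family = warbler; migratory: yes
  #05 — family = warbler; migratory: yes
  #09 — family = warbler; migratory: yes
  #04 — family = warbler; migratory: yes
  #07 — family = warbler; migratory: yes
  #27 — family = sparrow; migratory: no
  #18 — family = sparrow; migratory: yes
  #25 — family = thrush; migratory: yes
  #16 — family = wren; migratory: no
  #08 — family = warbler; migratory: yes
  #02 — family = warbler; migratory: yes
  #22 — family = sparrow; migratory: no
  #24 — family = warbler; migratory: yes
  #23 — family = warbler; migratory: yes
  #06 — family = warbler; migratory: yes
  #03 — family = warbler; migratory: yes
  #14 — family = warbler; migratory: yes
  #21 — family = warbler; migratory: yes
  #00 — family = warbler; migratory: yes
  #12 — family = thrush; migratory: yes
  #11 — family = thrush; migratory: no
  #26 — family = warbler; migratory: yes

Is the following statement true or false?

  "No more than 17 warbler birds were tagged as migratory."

'No more than 17 warbler birds were tagged as migratory' holds iff |A ∩ B| ≤ 17.
|A| = 19, |A ∩ B| = 18, |A ∖ B| = 1.
|A ∩ B| = 18, so the statement is false.

False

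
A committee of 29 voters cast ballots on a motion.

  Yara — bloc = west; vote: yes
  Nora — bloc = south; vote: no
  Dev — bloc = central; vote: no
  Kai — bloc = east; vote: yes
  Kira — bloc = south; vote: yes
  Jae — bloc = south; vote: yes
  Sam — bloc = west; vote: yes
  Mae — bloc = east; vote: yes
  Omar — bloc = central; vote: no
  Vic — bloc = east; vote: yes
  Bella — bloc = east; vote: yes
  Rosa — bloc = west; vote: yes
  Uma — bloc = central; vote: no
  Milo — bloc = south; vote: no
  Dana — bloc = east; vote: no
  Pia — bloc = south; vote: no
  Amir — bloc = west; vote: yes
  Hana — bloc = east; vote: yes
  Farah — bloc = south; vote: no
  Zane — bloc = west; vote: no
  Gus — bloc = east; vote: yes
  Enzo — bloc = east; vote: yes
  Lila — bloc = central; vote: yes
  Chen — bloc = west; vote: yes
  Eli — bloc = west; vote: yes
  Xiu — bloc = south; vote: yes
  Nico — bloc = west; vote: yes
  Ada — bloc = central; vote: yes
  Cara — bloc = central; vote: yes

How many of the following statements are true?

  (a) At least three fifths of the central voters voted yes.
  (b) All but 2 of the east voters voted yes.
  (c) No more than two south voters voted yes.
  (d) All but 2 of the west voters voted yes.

0

(a) central: |A| = 6, |A ∩ B| = 3; needs |A ∩ B| / |A| ≥ 3/5 — false.
(b) east: |A| = 8, |A ∩ B| = 7; needs |A ∖ B| = 2 — false.
(c) south: |A| = 7, |A ∩ B| = 3; needs |A ∩ B| ≤ 2 — false.
(d) west: |A| = 8, |A ∩ B| = 7; needs |A ∖ B| = 2 — false.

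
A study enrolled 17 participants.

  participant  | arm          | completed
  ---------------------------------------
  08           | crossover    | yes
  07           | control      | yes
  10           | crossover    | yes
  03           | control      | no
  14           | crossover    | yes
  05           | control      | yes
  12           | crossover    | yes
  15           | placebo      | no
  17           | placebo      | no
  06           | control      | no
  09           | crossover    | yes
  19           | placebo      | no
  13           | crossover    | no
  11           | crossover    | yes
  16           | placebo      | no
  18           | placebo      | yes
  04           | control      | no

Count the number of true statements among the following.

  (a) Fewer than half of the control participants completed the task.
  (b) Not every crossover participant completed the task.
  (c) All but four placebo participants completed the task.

3

(a) control: |A| = 5, |A ∩ B| = 2; needs |A ∩ B| < |A ∖ B| — true.
(b) crossover: |A| = 7, |A ∩ B| = 6; needs A ⊄ B (|A ∖ B| ≥ 1) — true.
(c) placebo: |A| = 5, |A ∩ B| = 1; needs |A ∖ B| = 4 — true.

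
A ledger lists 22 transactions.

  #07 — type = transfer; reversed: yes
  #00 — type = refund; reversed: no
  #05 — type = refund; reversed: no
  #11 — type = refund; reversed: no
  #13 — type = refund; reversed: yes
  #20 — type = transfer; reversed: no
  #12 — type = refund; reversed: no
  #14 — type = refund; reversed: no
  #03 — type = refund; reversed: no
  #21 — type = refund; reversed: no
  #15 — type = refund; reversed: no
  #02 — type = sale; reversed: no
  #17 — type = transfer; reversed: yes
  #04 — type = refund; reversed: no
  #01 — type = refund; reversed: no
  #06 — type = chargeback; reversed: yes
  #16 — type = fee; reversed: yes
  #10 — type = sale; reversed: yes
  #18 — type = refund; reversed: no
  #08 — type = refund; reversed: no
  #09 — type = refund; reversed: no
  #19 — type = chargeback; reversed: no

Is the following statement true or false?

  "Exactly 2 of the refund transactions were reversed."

Truth condition: |A ∩ B| = 2.
A (the restrictor) = {#00, #05, #11, #13, #12, #14, #03, #21, #15, #04, #01, #18, #08, #09}, |A| = 14.
A ∩ B = {#13}, so |A ∩ B| = 1.
|A ∩ B| = 1, so the statement is false.

False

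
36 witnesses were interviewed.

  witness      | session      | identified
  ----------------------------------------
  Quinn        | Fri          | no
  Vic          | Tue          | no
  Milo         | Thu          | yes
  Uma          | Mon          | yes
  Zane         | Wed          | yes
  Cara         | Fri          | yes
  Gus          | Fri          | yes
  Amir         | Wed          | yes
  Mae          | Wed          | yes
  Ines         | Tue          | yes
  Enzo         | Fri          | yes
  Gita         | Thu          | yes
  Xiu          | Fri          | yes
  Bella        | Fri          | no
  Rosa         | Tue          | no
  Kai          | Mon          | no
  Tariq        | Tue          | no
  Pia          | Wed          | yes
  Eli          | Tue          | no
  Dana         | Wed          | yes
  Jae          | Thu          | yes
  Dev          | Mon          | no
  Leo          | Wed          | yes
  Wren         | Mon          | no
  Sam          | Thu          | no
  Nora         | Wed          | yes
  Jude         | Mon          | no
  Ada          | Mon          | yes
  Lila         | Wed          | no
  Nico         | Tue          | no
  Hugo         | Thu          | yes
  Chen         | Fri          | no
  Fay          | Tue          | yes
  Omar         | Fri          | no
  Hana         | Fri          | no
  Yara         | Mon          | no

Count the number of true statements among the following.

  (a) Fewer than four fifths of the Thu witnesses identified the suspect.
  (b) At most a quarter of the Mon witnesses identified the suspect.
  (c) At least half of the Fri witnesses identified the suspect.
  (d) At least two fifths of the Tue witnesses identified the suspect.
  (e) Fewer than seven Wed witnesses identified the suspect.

0

(a) Thu: |A| = 5, |A ∩ B| = 4; needs |A ∩ B| / |A| < 4/5 — false.
(b) Mon: |A| = 7, |A ∩ B| = 2; needs |A ∩ B| / |A| ≤ 1/4 — false.
(c) Fri: |A| = 9, |A ∩ B| = 4; needs |A ∩ B| ≥ |A ∖ B| — false.
(d) Tue: |A| = 7, |A ∩ B| = 2; needs |A ∩ B| / |A| ≥ 2/5 — false.
(e) Wed: |A| = 8, |A ∩ B| = 7; needs |A ∩ B| < 7 — false.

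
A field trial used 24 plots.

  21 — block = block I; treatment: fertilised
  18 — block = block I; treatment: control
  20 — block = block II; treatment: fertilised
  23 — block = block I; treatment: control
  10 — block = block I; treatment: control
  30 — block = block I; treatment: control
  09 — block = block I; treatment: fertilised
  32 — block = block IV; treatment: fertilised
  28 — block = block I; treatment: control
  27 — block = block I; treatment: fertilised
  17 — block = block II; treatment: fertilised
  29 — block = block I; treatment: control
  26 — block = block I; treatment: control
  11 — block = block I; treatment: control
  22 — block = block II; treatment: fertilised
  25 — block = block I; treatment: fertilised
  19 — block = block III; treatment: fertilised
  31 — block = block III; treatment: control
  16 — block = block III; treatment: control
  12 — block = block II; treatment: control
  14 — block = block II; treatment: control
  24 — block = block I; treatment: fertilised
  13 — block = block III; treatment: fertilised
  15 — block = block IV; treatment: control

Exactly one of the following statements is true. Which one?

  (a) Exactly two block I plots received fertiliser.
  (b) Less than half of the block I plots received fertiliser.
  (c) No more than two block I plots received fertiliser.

(b)

|A| = 13, |A ∩ B| = 5, |A ∖ B| = 8.
(a) requires |A ∩ B| = 2: false.
(b) requires |A ∩ B| < |A ∖ B|: true.
(c) requires |A ∩ B| ≤ 2: false.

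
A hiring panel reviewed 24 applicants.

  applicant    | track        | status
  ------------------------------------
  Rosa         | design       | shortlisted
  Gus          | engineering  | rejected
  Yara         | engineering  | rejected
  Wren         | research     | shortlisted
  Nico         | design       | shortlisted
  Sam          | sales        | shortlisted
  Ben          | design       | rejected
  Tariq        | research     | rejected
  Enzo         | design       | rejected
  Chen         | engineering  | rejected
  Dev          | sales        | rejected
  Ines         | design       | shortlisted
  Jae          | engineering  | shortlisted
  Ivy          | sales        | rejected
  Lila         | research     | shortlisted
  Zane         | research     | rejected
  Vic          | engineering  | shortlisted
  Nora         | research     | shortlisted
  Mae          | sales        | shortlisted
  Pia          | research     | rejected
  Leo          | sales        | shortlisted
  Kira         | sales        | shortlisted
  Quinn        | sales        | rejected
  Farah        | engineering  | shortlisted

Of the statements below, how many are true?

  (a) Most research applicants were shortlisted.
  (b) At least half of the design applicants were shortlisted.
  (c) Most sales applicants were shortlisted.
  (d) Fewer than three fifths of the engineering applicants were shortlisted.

(a) research: |A| = 6, |A ∩ B| = 3; needs |A ∩ B| > |A ∖ B| — false.
(b) design: |A| = 5, |A ∩ B| = 3; needs |A ∩ B| ≥ |A ∖ B| — true.
(c) sales: |A| = 7, |A ∩ B| = 4; needs |A ∩ B| > |A ∖ B| — true.
(d) engineering: |A| = 6, |A ∩ B| = 3; needs |A ∩ B| / |A| < 3/5 — true.

3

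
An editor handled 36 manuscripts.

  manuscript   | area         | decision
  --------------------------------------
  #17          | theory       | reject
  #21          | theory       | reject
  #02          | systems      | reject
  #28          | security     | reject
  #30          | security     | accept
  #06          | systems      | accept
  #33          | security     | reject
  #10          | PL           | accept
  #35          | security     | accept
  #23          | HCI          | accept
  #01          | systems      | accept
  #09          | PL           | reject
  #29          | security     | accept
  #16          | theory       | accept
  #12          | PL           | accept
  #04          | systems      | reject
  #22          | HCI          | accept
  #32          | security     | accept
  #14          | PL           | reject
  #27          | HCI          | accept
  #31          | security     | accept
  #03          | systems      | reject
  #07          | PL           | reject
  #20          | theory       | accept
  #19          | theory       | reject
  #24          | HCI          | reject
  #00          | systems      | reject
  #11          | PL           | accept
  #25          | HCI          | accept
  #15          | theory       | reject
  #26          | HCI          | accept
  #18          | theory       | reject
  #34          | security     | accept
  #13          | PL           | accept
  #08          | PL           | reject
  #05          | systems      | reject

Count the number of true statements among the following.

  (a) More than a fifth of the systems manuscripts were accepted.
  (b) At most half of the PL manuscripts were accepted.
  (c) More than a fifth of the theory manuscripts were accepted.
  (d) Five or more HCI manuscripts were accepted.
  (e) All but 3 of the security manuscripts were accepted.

4

(a) systems: |A| = 7, |A ∩ B| = 2; needs |A ∩ B| / |A| > 1/5 — true.
(b) PL: |A| = 8, |A ∩ B| = 4; needs |A ∩ B| ≤ |A ∖ B| — true.
(c) theory: |A| = 7, |A ∩ B| = 2; needs |A ∩ B| / |A| > 1/5 — true.
(d) HCI: |A| = 6, |A ∩ B| = 5; needs |A ∩ B| ≥ 5 — true.
(e) security: |A| = 8, |A ∩ B| = 6; needs |A ∖ B| = 3 — false.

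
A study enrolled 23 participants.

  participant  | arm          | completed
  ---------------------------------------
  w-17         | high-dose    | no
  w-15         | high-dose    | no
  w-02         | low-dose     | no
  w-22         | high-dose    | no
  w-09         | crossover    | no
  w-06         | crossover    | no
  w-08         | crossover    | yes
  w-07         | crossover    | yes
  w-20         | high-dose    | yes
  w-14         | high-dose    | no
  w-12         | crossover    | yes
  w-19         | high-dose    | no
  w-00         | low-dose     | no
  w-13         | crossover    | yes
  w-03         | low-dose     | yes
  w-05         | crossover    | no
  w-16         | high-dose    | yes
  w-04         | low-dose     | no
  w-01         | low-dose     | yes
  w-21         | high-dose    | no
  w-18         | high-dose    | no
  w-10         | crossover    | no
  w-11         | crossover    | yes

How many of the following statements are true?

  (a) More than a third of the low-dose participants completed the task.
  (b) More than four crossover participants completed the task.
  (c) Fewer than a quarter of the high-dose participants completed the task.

3

(a) low-dose: |A| = 5, |A ∩ B| = 2; needs |A ∩ B| / |A| > 1/3 — true.
(b) crossover: |A| = 9, |A ∩ B| = 5; needs |A ∩ B| > 4 — true.
(c) high-dose: |A| = 9, |A ∩ B| = 2; needs |A ∩ B| / |A| < 1/4 — true.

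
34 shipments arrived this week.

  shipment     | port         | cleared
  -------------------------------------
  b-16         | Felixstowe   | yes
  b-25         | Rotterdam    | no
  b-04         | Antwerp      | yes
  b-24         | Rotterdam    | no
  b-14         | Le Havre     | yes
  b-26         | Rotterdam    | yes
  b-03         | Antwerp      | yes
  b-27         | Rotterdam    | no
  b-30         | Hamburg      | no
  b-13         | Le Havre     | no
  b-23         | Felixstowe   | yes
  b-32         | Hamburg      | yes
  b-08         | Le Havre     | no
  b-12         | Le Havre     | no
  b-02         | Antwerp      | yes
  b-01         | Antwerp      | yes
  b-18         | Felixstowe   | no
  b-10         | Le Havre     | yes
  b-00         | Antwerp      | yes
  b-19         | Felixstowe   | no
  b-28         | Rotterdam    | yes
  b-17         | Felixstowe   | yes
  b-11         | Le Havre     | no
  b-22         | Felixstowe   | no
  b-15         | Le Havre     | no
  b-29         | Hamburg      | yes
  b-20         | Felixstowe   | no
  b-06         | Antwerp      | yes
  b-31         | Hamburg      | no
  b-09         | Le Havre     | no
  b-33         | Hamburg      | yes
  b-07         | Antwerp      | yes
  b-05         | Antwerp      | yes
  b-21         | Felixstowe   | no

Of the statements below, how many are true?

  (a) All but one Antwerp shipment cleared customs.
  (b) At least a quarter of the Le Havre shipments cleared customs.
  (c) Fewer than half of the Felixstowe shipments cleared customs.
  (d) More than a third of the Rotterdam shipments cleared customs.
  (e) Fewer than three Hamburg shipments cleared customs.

(a) Antwerp: |A| = 8, |A ∩ B| = 8; needs |A ∖ B| = 1 — false.
(b) Le Havre: |A| = 8, |A ∩ B| = 2; needs |A ∩ B| / |A| ≥ 1/4 — true.
(c) Felixstowe: |A| = 8, |A ∩ B| = 3; needs |A ∩ B| < |A ∖ B| — true.
(d) Rotterdam: |A| = 5, |A ∩ B| = 2; needs |A ∩ B| / |A| > 1/3 — true.
(e) Hamburg: |A| = 5, |A ∩ B| = 3; needs |A ∩ B| < 3 — false.

3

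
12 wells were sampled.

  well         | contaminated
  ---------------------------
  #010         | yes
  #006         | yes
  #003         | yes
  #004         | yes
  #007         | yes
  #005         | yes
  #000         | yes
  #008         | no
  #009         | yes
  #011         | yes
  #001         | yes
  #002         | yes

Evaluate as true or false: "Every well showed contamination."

Truth condition: A ⊆ B, i.e. every element of A is in B (|A ∖ B| = 0).
A (the restrictor) = {#010, #006, #003, #004, #007, #005, #000, #008, #009, #011, #001, #002}, |A| = 12.
A ∖ B = {#008}, so |A ∖ B| = 1.
So the statement is false.

False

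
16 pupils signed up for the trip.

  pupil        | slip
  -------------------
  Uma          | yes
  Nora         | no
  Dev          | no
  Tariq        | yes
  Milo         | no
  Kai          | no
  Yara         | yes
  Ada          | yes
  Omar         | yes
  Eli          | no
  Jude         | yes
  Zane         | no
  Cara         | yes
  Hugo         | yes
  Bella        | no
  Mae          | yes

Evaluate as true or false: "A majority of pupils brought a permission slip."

True

'A majority of pupils brought a permission slip' holds iff |A ∩ B| > |A ∖ B|.
|A| = 16, |A ∩ B| = 9, |A ∖ B| = 7.
9 > 7, so the statement is true.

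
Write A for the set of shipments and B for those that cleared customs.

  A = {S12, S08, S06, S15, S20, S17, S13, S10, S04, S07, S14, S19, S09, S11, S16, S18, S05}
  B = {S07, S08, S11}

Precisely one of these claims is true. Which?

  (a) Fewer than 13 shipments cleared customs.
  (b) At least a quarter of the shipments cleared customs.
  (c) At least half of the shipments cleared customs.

(a)

|A| = 17, |A ∩ B| = 3, |A ∖ B| = 14.
(a) requires |A ∩ B| < 13: true.
(b) requires |A ∩ B| / |A| ≥ 1/4: false.
(c) requires |A ∩ B| ≥ |A ∖ B|: false.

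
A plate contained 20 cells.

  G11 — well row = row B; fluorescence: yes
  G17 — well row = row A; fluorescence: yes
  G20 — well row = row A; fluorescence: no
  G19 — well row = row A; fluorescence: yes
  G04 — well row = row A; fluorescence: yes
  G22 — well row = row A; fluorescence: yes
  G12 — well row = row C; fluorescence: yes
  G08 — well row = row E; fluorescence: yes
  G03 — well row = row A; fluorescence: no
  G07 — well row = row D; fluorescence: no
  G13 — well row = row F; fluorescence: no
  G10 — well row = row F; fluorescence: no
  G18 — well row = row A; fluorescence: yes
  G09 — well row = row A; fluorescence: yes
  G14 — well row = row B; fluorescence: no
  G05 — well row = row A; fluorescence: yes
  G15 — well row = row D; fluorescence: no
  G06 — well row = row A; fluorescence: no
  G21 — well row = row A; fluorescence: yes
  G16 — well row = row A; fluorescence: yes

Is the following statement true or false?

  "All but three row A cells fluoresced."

The determiner here denotes the relation: |A ∖ B| = 3.
A (the restrictor) = {G17, G20, G19, G04, G22, G03, G18, G09, G05, G06, G21, G16}, |A| = 12.
A ∖ B = {G20, G03, G06}, so |A ∖ B| = 3.
|A ∖ B| = 3, so the statement is true.

True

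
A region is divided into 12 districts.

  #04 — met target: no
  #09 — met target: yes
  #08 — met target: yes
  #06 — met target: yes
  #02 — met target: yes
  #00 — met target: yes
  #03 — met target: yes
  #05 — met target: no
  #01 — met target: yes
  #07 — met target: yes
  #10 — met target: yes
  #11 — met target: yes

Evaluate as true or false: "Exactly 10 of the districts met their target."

True

'Exactly 10 of the districts met their target' holds iff |A ∩ B| = 10.
A (the restrictor) = {#04, #09, #08, #06, #02, #00, #03, #05, #01, #07, #10, #11}, |A| = 12.
A ∩ B = {#09, #08, #06, #02, #00, #03, #01, #07, #10, #11}, so |A ∩ B| = 10.
|A ∩ B| = 10, so the statement is true.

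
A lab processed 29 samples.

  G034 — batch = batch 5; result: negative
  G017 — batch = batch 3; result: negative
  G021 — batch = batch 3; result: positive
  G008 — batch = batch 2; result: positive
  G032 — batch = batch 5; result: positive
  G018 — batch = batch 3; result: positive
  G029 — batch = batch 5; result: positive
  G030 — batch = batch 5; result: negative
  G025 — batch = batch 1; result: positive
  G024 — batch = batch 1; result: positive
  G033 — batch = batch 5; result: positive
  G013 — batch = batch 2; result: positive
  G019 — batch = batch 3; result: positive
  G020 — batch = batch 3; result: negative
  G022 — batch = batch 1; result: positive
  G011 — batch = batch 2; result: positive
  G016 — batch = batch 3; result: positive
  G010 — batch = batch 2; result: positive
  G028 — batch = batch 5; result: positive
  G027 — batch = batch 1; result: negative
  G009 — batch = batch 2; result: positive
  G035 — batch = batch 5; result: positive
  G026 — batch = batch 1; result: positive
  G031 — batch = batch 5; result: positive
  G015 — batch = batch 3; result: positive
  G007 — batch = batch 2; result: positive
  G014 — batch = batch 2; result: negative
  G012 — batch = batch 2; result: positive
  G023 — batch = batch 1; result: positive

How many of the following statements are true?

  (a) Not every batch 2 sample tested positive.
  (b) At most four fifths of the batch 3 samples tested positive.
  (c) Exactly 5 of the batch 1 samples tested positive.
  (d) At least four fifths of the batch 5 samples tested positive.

(a) batch 2: |A| = 8, |A ∩ B| = 7; needs A ⊄ B (|A ∖ B| ≥ 1) — true.
(b) batch 3: |A| = 7, |A ∩ B| = 5; needs |A ∩ B| / |A| ≤ 4/5 — true.
(c) batch 1: |A| = 6, |A ∩ B| = 5; needs |A ∩ B| = 5 — true.
(d) batch 5: |A| = 8, |A ∩ B| = 6; needs |A ∩ B| / |A| ≥ 4/5 — false.

3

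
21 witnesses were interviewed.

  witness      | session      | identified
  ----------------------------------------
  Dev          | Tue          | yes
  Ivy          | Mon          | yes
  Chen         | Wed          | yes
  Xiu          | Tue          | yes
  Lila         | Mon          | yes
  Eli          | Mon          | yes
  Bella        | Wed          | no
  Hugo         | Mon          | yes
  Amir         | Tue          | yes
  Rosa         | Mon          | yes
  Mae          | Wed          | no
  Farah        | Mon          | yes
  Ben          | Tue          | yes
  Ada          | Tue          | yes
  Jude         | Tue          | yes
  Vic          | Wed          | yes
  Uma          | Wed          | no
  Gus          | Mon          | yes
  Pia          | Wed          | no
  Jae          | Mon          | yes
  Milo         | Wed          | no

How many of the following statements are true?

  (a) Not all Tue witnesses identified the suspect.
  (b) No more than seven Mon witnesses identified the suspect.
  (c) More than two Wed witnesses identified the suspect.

(a) Tue: |A| = 6, |A ∩ B| = 6; needs A ⊄ B (|A ∖ B| ≥ 1) — false.
(b) Mon: |A| = 8, |A ∩ B| = 8; needs |A ∩ B| ≤ 7 — false.
(c) Wed: |A| = 7, |A ∩ B| = 2; needs |A ∩ B| > 2 — false.

0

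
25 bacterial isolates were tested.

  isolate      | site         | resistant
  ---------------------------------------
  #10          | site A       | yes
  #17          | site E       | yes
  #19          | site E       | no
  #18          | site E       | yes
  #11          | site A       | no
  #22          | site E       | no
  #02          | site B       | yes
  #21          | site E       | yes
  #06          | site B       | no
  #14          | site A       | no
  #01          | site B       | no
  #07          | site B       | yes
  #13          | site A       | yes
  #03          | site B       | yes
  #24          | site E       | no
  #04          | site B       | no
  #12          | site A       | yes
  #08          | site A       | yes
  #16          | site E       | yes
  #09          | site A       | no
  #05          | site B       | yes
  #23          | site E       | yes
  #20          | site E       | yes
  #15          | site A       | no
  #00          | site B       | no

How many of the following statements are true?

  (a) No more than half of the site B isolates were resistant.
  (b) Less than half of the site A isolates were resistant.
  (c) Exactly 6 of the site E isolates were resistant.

(a) site B: |A| = 8, |A ∩ B| = 4; needs |A ∩ B| ≤ |A ∖ B| — true.
(b) site A: |A| = 8, |A ∩ B| = 4; needs |A ∩ B| < |A ∖ B| — false.
(c) site E: |A| = 9, |A ∩ B| = 6; needs |A ∩ B| = 6 — true.

2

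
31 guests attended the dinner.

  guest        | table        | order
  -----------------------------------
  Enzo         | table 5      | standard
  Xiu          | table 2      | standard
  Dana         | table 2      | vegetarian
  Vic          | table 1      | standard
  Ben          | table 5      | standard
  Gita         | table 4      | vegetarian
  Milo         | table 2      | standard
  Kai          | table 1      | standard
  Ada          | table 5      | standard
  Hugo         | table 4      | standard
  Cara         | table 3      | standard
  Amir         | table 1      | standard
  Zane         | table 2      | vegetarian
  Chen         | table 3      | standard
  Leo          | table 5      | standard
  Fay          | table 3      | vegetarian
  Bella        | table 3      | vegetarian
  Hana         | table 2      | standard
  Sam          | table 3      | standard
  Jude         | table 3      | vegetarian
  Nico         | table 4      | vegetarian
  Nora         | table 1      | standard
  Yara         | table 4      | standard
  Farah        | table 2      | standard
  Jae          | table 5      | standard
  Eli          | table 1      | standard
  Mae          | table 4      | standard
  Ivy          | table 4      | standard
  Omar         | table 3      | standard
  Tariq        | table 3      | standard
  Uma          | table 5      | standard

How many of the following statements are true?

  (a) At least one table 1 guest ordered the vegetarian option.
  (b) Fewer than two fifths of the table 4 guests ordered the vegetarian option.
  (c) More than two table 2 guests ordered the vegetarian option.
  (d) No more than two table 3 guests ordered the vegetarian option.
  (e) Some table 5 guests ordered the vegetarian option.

1

(a) table 1: |A| = 5, |A ∩ B| = 0; needs A ∩ B ≠ ∅ (|A ∩ B| ≥ 1) — false.
(b) table 4: |A| = 6, |A ∩ B| = 2; needs |A ∩ B| / |A| < 2/5 — true.
(c) table 2: |A| = 6, |A ∩ B| = 2; needs |A ∩ B| > 2 — false.
(d) table 3: |A| = 8, |A ∩ B| = 3; needs |A ∩ B| ≤ 2 — false.
(e) table 5: |A| = 6, |A ∩ B| = 0; needs A ∩ B ≠ ∅ (|A ∩ B| ≥ 1) — false.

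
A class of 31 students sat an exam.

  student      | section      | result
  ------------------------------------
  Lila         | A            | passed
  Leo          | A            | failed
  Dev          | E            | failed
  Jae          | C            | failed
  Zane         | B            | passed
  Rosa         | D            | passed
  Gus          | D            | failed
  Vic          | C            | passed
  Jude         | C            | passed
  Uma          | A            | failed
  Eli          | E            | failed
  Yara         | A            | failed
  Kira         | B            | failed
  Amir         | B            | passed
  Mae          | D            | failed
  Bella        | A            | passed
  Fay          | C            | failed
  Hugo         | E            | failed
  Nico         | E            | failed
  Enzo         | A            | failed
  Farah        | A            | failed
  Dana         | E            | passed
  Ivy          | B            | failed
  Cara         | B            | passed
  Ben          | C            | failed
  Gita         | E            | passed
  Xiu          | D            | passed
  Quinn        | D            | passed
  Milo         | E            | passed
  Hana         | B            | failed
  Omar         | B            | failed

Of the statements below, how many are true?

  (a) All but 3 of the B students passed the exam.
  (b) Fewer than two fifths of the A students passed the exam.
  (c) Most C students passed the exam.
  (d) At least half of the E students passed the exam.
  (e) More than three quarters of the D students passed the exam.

1

(a) B: |A| = 7, |A ∩ B| = 3; needs |A ∖ B| = 3 — false.
(b) A: |A| = 7, |A ∩ B| = 2; needs |A ∩ B| / |A| < 2/5 — true.
(c) C: |A| = 5, |A ∩ B| = 2; needs |A ∩ B| > |A ∖ B| — false.
(d) E: |A| = 7, |A ∩ B| = 3; needs |A ∩ B| ≥ |A ∖ B| — false.
(e) D: |A| = 5, |A ∩ B| = 3; needs |A ∩ B| / |A| > 3/4 — false.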